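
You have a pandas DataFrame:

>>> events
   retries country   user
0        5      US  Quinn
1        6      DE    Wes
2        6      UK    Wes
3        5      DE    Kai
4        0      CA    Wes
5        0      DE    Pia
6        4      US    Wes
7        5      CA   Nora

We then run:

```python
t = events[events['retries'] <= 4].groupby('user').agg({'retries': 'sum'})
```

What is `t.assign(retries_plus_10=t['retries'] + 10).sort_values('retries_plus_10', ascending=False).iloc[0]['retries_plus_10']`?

filter rows where retries <= 4:
   retries country user
4        0      CA  Wes
5        0      DE  Pia
6        4      US  Wes
group by user, sum of retries:
      retries
user         
Pia         0
Wes         4
add column retries_plus_10 = t['retries'] + 10:
      retries  retries_plus_10
user                          
Pia         0               10
Wes         4               14
sort by retries_plus_10 descending:
      retries  retries_plus_10
user                          
Wes         4               14
Pia         0               10

14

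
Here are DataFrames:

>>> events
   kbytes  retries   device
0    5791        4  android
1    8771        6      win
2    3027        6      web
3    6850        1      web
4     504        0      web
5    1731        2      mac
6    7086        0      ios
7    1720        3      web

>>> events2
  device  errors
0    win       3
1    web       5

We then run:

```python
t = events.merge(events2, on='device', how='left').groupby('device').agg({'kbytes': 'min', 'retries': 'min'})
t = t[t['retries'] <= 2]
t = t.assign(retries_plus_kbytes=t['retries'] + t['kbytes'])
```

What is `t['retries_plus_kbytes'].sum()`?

merge on 'device' (how='left') → 8 rows:
   kbytes  retries   device  errors
0    5791        4  android     NaN
1    8771        6      win     3.0
2    3027        6      web     5.0
3    6850        1      web     5.0
4     504        0      web     5.0
5    1731        2      mac     NaN
6    7086        0      ios     NaN
7    1720        3      web     5.0
group by device: min(kbytes), min(retries):
         kbytes  retries
device                  
android    5791        4
ios        7086        0
mac        1731        2
web         504        0
win        8771        6
filter rows where retries <= 2:
        kbytes  retries
device                 
ios       7086        0
mac       1731        2
web        504        0
add column retries_plus_kbytes = t['retries'] + t['kbytes']:
        kbytes  retries  retries_plus_kbytes
device                                      
ios       7086        0                 7086
mac       1731        2                 1733
web        504        0                  504
The sum of column 'retries_plus_kbytes' is 9323.

9323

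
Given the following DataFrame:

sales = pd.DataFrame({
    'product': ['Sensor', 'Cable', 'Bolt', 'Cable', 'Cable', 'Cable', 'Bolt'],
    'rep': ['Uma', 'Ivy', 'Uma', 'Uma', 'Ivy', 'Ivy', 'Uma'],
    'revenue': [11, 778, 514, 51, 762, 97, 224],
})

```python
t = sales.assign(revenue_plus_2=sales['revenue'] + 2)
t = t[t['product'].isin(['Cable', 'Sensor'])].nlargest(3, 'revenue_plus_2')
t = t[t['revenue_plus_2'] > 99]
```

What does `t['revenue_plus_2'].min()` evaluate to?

764

add column revenue_plus_2 = sales['revenue'] + 2:
  product  rep  revenue  revenue_plus_2
0  Sensor  Uma       11              13
1   Cable  Ivy      778             780
2    Bolt  Uma      514             516
3   Cable  Uma       51              53
4   Cable  Ivy      762             764
5   Cable  Ivy       97              99
6    Bolt  Uma      224             226
filter rows where product in ['Cable', 'Sensor']:
  product  rep  revenue  revenue_plus_2
0  Sensor  Uma       11              13
1   Cable  Ivy      778             780
3   Cable  Uma       51              53
4   Cable  Ivy      762             764
5   Cable  Ivy       97              99
take 3 rows with largest revenue_plus_2:
  product  rep  revenue  revenue_plus_2
1   Cable  Ivy      778             780
4   Cable  Ivy      762             764
5   Cable  Ivy       97              99
filter rows where revenue_plus_2 > 99:
  product  rep  revenue  revenue_plus_2
1   Cable  Ivy      778             780
4   Cable  Ivy      762             764
The min of column 'revenue_plus_2' is 764.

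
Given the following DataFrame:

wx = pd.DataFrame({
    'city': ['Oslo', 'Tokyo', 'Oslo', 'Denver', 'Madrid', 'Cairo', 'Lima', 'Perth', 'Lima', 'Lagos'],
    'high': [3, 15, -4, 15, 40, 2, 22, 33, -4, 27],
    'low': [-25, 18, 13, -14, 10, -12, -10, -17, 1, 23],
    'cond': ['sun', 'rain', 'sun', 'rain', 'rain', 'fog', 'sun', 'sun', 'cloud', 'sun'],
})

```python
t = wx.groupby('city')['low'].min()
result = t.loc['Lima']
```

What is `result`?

group by city, min of low:
city
Cairo    -12
Denver   -14
Lagos     23
Lima     -10
Madrid    10
Oslo     -25
Perth    -17
Tokyo     18
Name: low, dtype: int64

-10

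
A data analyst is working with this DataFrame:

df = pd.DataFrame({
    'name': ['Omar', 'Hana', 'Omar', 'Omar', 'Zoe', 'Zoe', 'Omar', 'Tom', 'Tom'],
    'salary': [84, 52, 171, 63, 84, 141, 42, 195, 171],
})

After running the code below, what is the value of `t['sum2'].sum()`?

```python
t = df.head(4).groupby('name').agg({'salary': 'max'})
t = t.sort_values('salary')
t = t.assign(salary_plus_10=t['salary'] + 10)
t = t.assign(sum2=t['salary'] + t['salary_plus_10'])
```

466

take first 4 rows:
   name  salary
0  Omar      84
1  Hana      52
2  Omar     171
3  Omar      63
group by name, max of salary:
      salary
name        
Hana      52
Omar     171
sort by salary:
      salary
name        
Hana      52
Omar     171
add column salary_plus_10 = t['salary'] + 10:
      salary  salary_plus_10
name                        
Hana      52              62
Omar     171             181
add column sum2 = t['salary'] + t['salary_plus_10']:
      salary  salary_plus_10  sum2
name                              
Hana      52              62   114
Omar     171             181   352
Reading off the sum of column 'sum2', we get 466.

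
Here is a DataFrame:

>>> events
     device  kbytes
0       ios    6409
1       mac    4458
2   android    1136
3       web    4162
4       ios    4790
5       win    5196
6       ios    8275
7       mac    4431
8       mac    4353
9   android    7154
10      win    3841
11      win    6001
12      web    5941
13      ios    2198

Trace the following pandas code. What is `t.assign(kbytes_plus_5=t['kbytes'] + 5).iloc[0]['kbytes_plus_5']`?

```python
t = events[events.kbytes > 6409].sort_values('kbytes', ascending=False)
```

8280

filter rows where kbytes > 6409:
    device  kbytes
6      ios    8275
9  android    7154
sort by kbytes descending:
    device  kbytes
6      ios    8275
9  android    7154
add column kbytes_plus_5 = t['kbytes'] + 5:
    device  kbytes  kbytes_plus_5
6      ios    8275           8280
9  android    7154           7159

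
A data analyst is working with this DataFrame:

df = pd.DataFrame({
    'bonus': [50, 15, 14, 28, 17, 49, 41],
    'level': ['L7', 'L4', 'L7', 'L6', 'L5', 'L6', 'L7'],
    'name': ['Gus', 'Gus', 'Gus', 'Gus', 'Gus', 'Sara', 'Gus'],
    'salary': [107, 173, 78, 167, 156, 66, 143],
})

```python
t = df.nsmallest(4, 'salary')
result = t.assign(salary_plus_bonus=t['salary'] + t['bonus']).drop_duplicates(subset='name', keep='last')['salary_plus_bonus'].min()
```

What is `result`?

115

take 4 rows with smallest salary:
   bonus level  name  salary
5     49    L6  Sara      66
2     14    L7   Gus      78
0     50    L7   Gus     107
6     41    L7   Gus     143
add column salary_plus_bonus = t['salary'] + t['bonus']:
   bonus level  name  salary  salary_plus_bonus
5     49    L6  Sara      66                115
2     14    L7   Gus      78                 92
0     50    L7   Gus     107                157
6     41    L7   Gus     143                184
drop duplicate name (keep=last):
   bonus level  name  salary  salary_plus_bonus
5     49    L6  Sara      66                115
6     41    L7   Gus     143                184
The min of column 'salary_plus_bonus' is 115.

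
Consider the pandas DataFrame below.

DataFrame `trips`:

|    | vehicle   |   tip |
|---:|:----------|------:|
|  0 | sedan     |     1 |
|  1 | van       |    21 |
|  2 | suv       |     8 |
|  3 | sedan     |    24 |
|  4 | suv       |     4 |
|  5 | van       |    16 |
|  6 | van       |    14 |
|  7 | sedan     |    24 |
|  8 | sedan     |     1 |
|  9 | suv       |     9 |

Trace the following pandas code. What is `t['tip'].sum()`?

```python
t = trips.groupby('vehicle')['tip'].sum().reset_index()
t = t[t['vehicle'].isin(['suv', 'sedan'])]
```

group by vehicle, sum of tip:
vehicle
sedan    50
suv      21
van      51
Name: tip, dtype: int64
reset_index():
  vehicle  tip
0   sedan   50
1     suv   21
2     van   51
filter rows where vehicle in ['suv', 'sedan']:
  vehicle  tip
0   sedan   50
1     suv   21
Then the sum of column 'tip': 71

71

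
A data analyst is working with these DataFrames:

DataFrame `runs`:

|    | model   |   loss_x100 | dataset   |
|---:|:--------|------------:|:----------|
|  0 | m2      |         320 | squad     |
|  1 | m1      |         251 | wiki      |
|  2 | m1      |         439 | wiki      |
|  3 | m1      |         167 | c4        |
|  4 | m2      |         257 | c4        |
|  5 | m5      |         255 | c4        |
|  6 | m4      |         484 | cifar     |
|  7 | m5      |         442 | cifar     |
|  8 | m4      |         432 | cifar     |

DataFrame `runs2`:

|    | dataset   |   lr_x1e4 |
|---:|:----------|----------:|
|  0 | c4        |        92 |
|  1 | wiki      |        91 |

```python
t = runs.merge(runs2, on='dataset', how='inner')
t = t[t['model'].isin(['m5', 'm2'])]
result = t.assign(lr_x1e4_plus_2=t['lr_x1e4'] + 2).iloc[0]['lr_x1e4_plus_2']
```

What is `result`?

94

merge on 'dataset' (how='inner') → 5 rows:
  model  loss_x100 dataset  lr_x1e4
0    m1        251    wiki       91
1    m1        439    wiki       91
2    m1        167      c4       92
3    m2        257      c4       92
4    m5        255      c4       92
filter rows where model in ['m5', 'm2']:
  model  loss_x100 dataset  lr_x1e4
3    m2        257      c4       92
4    m5        255      c4       92
add column lr_x1e4_plus_2 = t['lr_x1e4'] + 2:
  model  loss_x100 dataset  lr_x1e4  lr_x1e4_plus_2
3    m2        257      c4       92              94
4    m5        255      c4       92              94
Taking the value at position 0, column 'lr_x1e4_plus_2' gives 94.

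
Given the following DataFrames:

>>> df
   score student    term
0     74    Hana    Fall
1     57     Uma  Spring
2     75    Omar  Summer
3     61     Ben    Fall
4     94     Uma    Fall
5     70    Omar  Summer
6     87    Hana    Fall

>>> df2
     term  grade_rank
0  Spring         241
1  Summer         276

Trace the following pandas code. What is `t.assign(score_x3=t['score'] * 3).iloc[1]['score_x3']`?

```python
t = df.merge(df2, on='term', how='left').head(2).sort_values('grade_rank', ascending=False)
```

merge on 'term' (how='left') → 7 rows:
   score student    term  grade_rank
0     74    Hana    Fall         NaN
1     57     Uma  Spring       241.0
2     75    Omar  Summer       276.0
3     61     Ben    Fall         NaN
4     94     Uma    Fall         NaN
5     70    Omar  Summer       276.0
6     87    Hana    Fall         NaN
take first 2 rows:
   score student    term  grade_rank
0     74    Hana    Fall         NaN
1     57     Uma  Spring       241.0
sort by grade_rank descending:
   score student    term  grade_rank
1     57     Uma  Spring       241.0
0     74    Hana    Fall         NaN
add column score_x3 = t['score'] * 3:
   score student    term  grade_rank  score_x3
1     57     Uma  Spring       241.0       171
0     74    Hana    Fall         NaN       222

222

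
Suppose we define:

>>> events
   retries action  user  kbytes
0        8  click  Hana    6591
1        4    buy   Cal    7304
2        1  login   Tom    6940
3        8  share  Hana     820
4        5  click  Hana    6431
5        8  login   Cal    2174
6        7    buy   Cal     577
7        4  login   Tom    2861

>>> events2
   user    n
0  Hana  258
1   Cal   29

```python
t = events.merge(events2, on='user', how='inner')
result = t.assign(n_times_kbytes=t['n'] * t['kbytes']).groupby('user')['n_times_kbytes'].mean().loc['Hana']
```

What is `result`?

merge on 'user' (how='inner') → 6 rows:
   retries action  user  kbytes    n
0        8  click  Hana    6591  258
1        4    buy   Cal    7304   29
2        8  share  Hana     820  258
3        5  click  Hana    6431  258
4        8  login   Cal    2174   29
5        7    buy   Cal     577   29
add column n_times_kbytes = t['n'] * t['kbytes']:
   retries action  user  kbytes    n  n_times_kbytes
0        8  click  Hana    6591  258         1700478
1        4    buy   Cal    7304   29          211816
2        8  share  Hana     820  258          211560
3        5  click  Hana    6431  258         1659198
4        8  login   Cal    2174   29           63046
5        7    buy   Cal     577   29           16733
group by user, mean of n_times_kbytes:
user
Cal     9.719833e+04
Hana    1.190412e+06
Name: n_times_kbytes, dtype: float64

1190412.0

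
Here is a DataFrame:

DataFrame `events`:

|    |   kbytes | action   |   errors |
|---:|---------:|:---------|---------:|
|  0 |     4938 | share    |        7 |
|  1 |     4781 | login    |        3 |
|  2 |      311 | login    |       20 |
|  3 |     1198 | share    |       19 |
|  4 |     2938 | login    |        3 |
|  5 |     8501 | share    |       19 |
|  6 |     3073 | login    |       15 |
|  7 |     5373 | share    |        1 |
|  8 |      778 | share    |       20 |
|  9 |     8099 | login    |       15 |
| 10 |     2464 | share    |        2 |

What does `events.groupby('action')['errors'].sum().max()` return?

group by action, sum of errors:
action
login    56
share    68
Name: errors, dtype: int64
Reading off the max of the resulting series, we get 68.

68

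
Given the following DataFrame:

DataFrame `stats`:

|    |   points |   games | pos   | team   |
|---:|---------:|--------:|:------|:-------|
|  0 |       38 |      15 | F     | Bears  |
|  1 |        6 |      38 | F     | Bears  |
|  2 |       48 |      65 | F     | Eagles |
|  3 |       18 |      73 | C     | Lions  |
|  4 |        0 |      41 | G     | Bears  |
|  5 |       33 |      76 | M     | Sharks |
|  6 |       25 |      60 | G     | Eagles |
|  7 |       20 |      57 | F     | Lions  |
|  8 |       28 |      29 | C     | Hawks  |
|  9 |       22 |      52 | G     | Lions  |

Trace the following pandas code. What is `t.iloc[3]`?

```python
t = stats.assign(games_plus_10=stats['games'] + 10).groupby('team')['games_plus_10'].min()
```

62

add column games_plus_10 = stats['games'] + 10:
   points  games pos    team  games_plus_10
0      38     15   F   Bears             25
1       6     38   F   Bears             48
2      48     65   F  Eagles             75
3      18     73   C   Lions             83
4       0     41   G   Bears             51
5      33     76   M  Sharks             86
6      25     60   G  Eagles             70
7      20     57   F   Lions             67
8      28     29   C   Hawks             39
9      22     52   G   Lions             62
group by team, min of games_plus_10:
team
Bears     25
Eagles    70
Hawks     39
Lions     62
Sharks    86
Name: games_plus_10, dtype: int64
Finally, value at position 3 = 62.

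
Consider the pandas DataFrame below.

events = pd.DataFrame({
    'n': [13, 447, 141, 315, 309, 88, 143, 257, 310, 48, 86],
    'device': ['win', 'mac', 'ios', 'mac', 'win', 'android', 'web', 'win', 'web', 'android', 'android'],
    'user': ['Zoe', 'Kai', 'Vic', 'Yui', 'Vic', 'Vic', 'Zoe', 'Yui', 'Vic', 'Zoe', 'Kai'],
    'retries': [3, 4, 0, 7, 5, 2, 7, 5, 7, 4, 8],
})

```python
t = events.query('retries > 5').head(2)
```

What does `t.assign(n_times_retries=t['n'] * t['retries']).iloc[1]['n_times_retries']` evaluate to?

filter rows where retries > 5:
      n   device user  retries
3   315      mac  Yui        7
6   143      web  Zoe        7
8   310      web  Vic        7
10   86  android  Kai        8
take first 2 rows:
     n device user  retries
3  315    mac  Yui        7
6  143    web  Zoe        7
add column n_times_retries = t['n'] * t['retries']:
     n device user  retries  n_times_retries
3  315    mac  Yui        7             2205
6  143    web  Zoe        7             1001

1001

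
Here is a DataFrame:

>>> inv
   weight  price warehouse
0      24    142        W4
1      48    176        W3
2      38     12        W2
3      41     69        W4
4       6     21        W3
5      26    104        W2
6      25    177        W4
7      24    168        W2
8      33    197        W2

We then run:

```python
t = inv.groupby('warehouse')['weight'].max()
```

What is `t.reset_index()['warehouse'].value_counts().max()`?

group by warehouse, max of weight:
warehouse
W2    38
W3    48
W4    41
Name: weight, dtype: int64
reset_index():
  warehouse  weight
0        W2      38
1        W3      48
2        W4      41
value_counts of warehouse:
warehouse
W2    1
W3    1
W4    1
Name: count, dtype: int64
Finally, max of the resulting series = 1.

1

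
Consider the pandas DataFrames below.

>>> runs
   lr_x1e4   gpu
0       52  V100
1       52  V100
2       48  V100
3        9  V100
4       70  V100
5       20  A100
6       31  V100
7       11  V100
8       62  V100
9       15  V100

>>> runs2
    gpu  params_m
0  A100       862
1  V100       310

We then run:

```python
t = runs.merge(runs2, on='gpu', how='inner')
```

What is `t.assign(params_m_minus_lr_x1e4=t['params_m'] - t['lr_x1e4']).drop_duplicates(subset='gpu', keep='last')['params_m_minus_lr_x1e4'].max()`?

merge on 'gpu' (how='inner') → 10 rows:
   lr_x1e4   gpu  params_m
0       52  V100       310
1       52  V100       310
2       48  V100       310
3        9  V100       310
4       70  V100       310
5       20  A100       862
6       31  V100       310
7       11  V100       310
8       62  V100       310
9       15  V100       310
add column params_m_minus_lr_x1e4 = t['params_m'] - t['lr_x1e4']:
   lr_x1e4   gpu  params_m  params_m_minus_lr_x1e4
0       52  V100       310                     258
1       52  V100       310                     258
2       48  V100       310                     262
3        9  V100       310                     301
4       70  V100       310                     240
5       20  A100       862                     842
6       31  V100       310                     279
7       11  V100       310                     299
8       62  V100       310                     248
9       15  V100       310                     295
drop duplicate gpu (keep=last):
   lr_x1e4   gpu  params_m  params_m_minus_lr_x1e4
5       20  A100       862                     842
9       15  V100       310                     295

842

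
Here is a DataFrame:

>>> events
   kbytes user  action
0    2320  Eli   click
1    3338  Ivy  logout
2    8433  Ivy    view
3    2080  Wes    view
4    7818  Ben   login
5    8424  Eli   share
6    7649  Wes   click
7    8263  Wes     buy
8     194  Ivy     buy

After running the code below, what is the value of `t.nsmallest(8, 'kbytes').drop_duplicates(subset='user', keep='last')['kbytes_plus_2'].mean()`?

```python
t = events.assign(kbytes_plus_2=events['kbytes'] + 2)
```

6962.75

add column kbytes_plus_2 = events['kbytes'] + 2:
   kbytes user  action  kbytes_plus_2
0    2320  Eli   click           2322
1    3338  Ivy  logout           3340
2    8433  Ivy    view           8435
3    2080  Wes    view           2082
4    7818  Ben   login           7820
5    8424  Eli   share           8426
6    7649  Wes   click           7651
7    8263  Wes     buy           8265
8     194  Ivy     buy            196
take 8 rows with smallest kbytes:
   kbytes user  action  kbytes_plus_2
8     194  Ivy     buy            196
3    2080  Wes    view           2082
0    2320  Eli   click           2322
1    3338  Ivy  logout           3340
6    7649  Wes   click           7651
4    7818  Ben   login           7820
7    8263  Wes     buy           8265
5    8424  Eli   share           8426
drop duplicate user (keep=last):
   kbytes user  action  kbytes_plus_2
1    3338  Ivy  logout           3340
4    7818  Ben   login           7820
7    8263  Wes     buy           8265
5    8424  Eli   share           8426
Hence 6962.75.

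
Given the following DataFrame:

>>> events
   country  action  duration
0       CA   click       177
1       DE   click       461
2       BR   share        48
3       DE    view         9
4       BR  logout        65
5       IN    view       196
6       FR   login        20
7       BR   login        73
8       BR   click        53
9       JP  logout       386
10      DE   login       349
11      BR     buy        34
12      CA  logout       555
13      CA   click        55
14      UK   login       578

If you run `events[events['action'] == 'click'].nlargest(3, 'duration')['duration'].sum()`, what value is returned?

filter rows where action == 'click':
   country action  duration
0       CA  click       177
1       DE  click       461
8       BR  click        53
13      CA  click        55
take 3 rows with largest duration:
   country action  duration
1       DE  click       461
0       CA  click       177
13      CA  click        55
Then the sum of column 'duration': 693

693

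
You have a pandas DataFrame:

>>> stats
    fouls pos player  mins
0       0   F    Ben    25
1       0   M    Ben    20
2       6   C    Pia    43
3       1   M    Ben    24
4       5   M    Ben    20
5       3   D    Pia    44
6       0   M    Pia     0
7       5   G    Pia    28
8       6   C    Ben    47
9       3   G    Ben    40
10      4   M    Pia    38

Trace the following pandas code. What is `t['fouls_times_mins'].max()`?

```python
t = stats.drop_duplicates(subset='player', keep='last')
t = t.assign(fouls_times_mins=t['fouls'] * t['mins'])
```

152

drop duplicate player (keep=last):
    fouls pos player  mins
9       3   G    Ben    40
10      4   M    Pia    38
add column fouls_times_mins = t['fouls'] * t['mins']:
    fouls pos player  mins  fouls_times_mins
9       3   G    Ben    40               120
10      4   M    Pia    38               152
The max of column 'fouls_times_mins' is 152.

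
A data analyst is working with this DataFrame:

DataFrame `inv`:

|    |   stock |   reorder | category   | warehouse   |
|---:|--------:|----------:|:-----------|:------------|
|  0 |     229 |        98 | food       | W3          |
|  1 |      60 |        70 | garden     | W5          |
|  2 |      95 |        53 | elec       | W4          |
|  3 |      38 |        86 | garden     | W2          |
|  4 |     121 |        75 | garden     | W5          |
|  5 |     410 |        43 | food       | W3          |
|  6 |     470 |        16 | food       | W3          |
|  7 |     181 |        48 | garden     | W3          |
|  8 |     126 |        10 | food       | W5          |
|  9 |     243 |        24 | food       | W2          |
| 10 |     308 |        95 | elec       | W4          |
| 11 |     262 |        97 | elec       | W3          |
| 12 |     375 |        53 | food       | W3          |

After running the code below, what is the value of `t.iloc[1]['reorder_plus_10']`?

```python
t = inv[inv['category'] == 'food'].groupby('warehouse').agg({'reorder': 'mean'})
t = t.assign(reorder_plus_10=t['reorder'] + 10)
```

62.5

filter rows where category == 'food':
    stock  reorder category warehouse
0     229       98     food        W3
5     410       43     food        W3
6     470       16     food        W3
8     126       10     food        W5
9     243       24     food        W2
12    375       53     food        W3
group by warehouse, mean of reorder:
           reorder
warehouse         
W2            24.0
W3            52.5
W5            10.0
add column reorder_plus_10 = t['reorder'] + 10:
           reorder  reorder_plus_10
warehouse                          
W2            24.0             34.0
W3            52.5             62.5
W5            10.0             20.0
The value at position 1, column 'reorder_plus_10' is 62.5.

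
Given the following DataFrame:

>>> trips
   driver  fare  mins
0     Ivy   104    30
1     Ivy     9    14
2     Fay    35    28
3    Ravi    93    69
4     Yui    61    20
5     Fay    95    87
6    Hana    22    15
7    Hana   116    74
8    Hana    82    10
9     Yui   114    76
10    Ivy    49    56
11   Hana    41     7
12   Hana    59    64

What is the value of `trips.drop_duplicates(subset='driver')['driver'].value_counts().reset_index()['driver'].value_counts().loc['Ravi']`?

drop duplicate driver (keep=first):
  driver  fare  mins
0    Ivy   104    30
2    Fay    35    28
3   Ravi    93    69
4    Yui    61    20
6   Hana    22    15
value_counts of driver:
driver
Ivy     1
Fay     1
Ravi    1
Yui     1
Hana    1
Name: count, dtype: int64
reset_index():
  driver  count
0    Ivy      1
1    Fay      1
2   Ravi      1
3    Yui      1
4   Hana      1
value_counts of driver:
driver
Ivy     1
Fay     1
Ravi    1
Yui     1
Hana    1
Name: count, dtype: int64
The value at index 'Ravi' is 1.

1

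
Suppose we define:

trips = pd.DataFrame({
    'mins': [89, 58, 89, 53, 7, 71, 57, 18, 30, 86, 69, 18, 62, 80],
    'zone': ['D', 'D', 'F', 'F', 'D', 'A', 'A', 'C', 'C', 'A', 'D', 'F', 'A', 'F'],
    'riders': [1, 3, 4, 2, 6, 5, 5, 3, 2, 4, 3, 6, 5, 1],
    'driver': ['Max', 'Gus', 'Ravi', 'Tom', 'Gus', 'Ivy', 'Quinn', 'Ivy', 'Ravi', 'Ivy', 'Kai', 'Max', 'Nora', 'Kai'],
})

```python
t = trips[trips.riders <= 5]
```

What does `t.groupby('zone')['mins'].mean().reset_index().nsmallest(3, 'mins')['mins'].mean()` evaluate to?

55.0

filter rows where riders <= 5:
    mins zone  riders driver
0     89    D       1    Max
1     58    D       3    Gus
2     89    F       4   Ravi
3     53    F       2    Tom
5     71    A       5    Ivy
6     57    A       5  Quinn
7     18    C       3    Ivy
8     30    C       2   Ravi
9     86    A       4    Ivy
10    69    D       3    Kai
12    62    A       5   Nora
13    80    F       1    Kai
group by zone, mean of mins:
zone
A    69.0
C    24.0
D    72.0
F    74.0
Name: mins, dtype: float64
reset_index():
  zone  mins
0    A  69.0
1    C  24.0
2    D  72.0
3    F  74.0
take 3 rows with smallest mins:
  zone  mins
1    C  24.0
0    A  69.0
2    D  72.0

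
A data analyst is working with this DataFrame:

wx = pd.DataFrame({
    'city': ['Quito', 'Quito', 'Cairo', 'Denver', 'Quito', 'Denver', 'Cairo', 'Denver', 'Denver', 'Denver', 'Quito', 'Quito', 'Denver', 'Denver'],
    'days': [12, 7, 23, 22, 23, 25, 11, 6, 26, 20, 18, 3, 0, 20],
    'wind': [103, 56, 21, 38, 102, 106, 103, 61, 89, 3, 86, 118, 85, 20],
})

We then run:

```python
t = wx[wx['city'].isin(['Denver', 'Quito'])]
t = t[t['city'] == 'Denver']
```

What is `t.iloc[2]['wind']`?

61

filter rows where city in ['Denver', 'Quito']:
      city  days  wind
0    Quito    12   103
1    Quito     7    56
3   Denver    22    38
4    Quito    23   102
5   Denver    25   106
7   Denver     6    61
8   Denver    26    89
9   Denver    20     3
10   Quito    18    86
11   Quito     3   118
12  Denver     0    85
13  Denver    20    20
filter rows where city == 'Denver':
      city  days  wind
3   Denver    22    38
5   Denver    25   106
7   Denver     6    61
8   Denver    26    89
9   Denver    20     3
12  Denver     0    85
13  Denver    20    20
Then the value at position 2, column 'wind': 61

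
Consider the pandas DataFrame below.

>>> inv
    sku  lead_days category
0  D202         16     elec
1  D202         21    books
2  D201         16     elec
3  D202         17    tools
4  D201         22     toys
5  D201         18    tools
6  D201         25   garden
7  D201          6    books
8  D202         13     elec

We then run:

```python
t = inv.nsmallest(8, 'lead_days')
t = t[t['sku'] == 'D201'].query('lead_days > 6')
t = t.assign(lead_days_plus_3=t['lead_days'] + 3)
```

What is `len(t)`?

take 8 rows with smallest lead_days:
    sku  lead_days category
7  D201          6    books
8  D202         13     elec
0  D202         16     elec
2  D201         16     elec
3  D202         17    tools
5  D201         18    tools
1  D202         21    books
4  D201         22     toys
filter rows where sku == 'D201':
    sku  lead_days category
7  D201          6    books
2  D201         16     elec
5  D201         18    tools
4  D201         22     toys
filter rows where lead_days > 6:
    sku  lead_days category
2  D201         16     elec
5  D201         18    tools
4  D201         22     toys
add column lead_days_plus_3 = t['lead_days'] + 3:
    sku  lead_days category  lead_days_plus_3
2  D201         16     elec                19
5  D201         18    tools                21
4  D201         22     toys                25
Taking the number of rows gives 3.

3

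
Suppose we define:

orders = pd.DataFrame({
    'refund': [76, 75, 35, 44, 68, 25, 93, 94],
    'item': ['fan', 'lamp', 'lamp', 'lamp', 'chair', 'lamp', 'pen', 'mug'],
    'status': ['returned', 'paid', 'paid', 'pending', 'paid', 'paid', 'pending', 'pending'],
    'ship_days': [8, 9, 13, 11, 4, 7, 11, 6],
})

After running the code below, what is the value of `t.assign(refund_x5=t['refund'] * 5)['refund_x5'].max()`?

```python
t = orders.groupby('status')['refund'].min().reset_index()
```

group by status, min of refund:
status
paid        25
pending     44
returned    76
Name: refund, dtype: int64
reset_index():
     status  refund
0      paid      25
1   pending      44
2  returned      76
add column refund_x5 = t['refund'] * 5:
     status  refund  refund_x5
0      paid      25        125
1   pending      44        220
2  returned      76        380
Hence 380.

380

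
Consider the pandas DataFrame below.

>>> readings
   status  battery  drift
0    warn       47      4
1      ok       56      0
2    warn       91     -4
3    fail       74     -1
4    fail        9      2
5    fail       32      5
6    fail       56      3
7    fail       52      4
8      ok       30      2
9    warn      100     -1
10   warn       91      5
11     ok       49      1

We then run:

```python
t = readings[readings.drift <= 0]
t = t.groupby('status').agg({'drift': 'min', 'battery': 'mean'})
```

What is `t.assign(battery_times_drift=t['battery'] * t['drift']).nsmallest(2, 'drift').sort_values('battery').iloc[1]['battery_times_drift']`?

-382.0

filter rows where drift <= 0:
  status  battery  drift
1     ok       56      0
2   warn       91     -4
3   fail       74     -1
9   warn      100     -1
group by status: min(drift), mean(battery):
        drift  battery
status                
fail       -1     74.0
ok          0     56.0
warn       -4     95.5
add column battery_times_drift = t['battery'] * t['drift']:
        drift  battery  battery_times_drift
status                                     
fail       -1     74.0                -74.0
ok          0     56.0                  0.0
warn       -4     95.5               -382.0
take 2 rows with smallest drift:
        drift  battery  battery_times_drift
status                                     
warn       -4     95.5               -382.0
fail       -1     74.0                -74.0
sort by battery:
        drift  battery  battery_times_drift
status                                     
fail       -1     74.0                -74.0
warn       -4     95.5               -382.0
Then the value at position 1, column 'battery_times_drift': -382.0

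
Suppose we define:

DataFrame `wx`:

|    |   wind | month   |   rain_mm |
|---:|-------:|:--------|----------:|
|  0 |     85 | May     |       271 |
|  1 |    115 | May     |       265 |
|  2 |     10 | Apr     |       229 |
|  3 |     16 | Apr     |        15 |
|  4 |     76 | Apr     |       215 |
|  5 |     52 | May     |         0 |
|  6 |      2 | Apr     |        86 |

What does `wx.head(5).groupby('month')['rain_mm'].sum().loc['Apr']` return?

459

take first 5 rows:
   wind month  rain_mm
0    85   May      271
1   115   May      265
2    10   Apr      229
3    16   Apr       15
4    76   Apr      215
group by month, sum of rain_mm:
month
Apr    459
May    536
Name: rain_mm, dtype: int64
Finally, value at index 'Apr' = 459.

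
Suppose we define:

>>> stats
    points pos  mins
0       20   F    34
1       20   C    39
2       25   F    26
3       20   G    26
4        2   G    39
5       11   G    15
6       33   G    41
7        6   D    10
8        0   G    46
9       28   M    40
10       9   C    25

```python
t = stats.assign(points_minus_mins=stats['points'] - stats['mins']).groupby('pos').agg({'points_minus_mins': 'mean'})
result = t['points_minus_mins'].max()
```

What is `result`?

add column points_minus_mins = stats['points'] - stats['mins']:
    points pos  mins  points_minus_mins
0       20   F    34                -14
1       20   C    39                -19
2       25   F    26                 -1
3       20   G    26                 -6
4        2   G    39                -37
5       11   G    15                 -4
6       33   G    41                 -8
7        6   D    10                 -4
8        0   G    46                -46
9       28   M    40                -12
10       9   C    25                -16
group by pos, mean of points_minus_mins:
     points_minus_mins
pos                   
C                -17.5
D                 -4.0
F                 -7.5
G                -20.2
M                -12.0
max of column 'points_minus_mins' → -4.0

-4.0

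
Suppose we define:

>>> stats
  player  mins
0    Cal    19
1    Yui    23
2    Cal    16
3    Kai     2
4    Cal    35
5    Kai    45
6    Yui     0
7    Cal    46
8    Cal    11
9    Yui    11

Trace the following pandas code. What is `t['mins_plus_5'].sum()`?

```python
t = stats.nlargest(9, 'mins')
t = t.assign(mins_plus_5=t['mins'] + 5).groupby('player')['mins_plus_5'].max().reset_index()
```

take 9 rows with largest mins:
  player  mins
7    Cal    46
5    Kai    45
4    Cal    35
1    Yui    23
0    Cal    19
2    Cal    16
8    Cal    11
9    Yui    11
3    Kai     2
add column mins_plus_5 = t['mins'] + 5:
  player  mins  mins_plus_5
7    Cal    46           51
5    Kai    45           50
4    Cal    35           40
1    Yui    23           28
0    Cal    19           24
2    Cal    16           21
8    Cal    11           16
9    Yui    11           16
3    Kai     2            7
group by player, max of mins_plus_5:
player
Cal    51
Kai    50
Yui    28
Name: mins_plus_5, dtype: int64
reset_index():
  player  mins_plus_5
0    Cal           51
1    Kai           50
2    Yui           28
Finally, sum of column 'mins_plus_5' = 129.

129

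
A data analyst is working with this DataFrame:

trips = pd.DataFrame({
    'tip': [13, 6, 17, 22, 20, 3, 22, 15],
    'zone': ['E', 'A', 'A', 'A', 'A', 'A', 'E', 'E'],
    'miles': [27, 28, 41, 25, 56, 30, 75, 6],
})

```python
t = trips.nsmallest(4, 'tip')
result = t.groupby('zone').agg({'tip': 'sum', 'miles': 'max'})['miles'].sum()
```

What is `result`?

take 4 rows with smallest tip:
   tip zone  miles
5    3    A     30
1    6    A     28
0   13    E     27
7   15    E      6
group by zone: sum(tip), max(miles):
      tip  miles
zone            
A       9     30
E      28     27
Finally, sum of column 'miles' = 57.

57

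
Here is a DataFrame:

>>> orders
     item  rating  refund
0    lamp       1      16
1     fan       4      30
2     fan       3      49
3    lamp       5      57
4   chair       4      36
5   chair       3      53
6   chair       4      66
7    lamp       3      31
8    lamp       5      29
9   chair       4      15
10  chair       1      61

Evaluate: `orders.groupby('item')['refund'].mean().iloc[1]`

group by item, mean of refund:
item
chair    46.20
fan      39.50
lamp     33.25
Name: refund, dtype: float64
Hence 39.5.

39.5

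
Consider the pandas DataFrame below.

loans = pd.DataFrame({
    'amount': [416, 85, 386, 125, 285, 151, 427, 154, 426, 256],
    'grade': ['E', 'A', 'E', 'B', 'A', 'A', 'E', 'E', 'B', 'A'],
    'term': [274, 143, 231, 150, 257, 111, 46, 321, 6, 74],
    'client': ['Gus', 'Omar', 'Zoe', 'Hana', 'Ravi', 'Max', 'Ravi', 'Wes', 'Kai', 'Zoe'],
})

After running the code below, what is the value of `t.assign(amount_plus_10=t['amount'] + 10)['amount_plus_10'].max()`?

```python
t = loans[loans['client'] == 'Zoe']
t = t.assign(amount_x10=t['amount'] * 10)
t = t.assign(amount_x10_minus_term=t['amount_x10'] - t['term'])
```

filter rows where client == 'Zoe':
   amount grade  term client
2     386     E   231    Zoe
9     256     A    74    Zoe
add column amount_x10 = t['amount'] * 10:
   amount grade  term client  amount_x10
2     386     E   231    Zoe        3860
9     256     A    74    Zoe        2560
add column amount_x10_minus_term = t['amount_x10'] - t['term']:
   amount grade  term client  amount_x10  amount_x10_minus_term
2     386     E   231    Zoe        3860                   3629
9     256     A    74    Zoe        2560                   2486
add column amount_plus_10 = t['amount'] + 10:
   amount grade  term client  amount_x10  amount_x10_minus_term  amount_plus_10
2     386     E   231    Zoe        3860                   3629             396
9     256     A    74    Zoe        2560                   2486             266
Then the max of column 'amount_plus_10': 396

396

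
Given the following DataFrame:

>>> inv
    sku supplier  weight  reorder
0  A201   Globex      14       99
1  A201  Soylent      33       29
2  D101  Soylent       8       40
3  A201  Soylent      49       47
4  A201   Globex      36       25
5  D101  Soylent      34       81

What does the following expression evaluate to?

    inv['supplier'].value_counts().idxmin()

Globex

value_counts of supplier:
supplier
Soylent    4
Globex     2
Name: count, dtype: int64
So idxmin() = Globex.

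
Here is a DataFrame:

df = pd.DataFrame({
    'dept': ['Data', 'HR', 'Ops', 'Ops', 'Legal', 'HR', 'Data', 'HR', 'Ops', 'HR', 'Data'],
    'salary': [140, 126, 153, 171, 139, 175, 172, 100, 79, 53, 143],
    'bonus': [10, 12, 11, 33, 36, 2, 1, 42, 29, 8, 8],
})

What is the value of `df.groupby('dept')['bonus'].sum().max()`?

group by dept, sum of bonus:
dept
Data     19
HR       64
Legal    36
Ops      73
Name: bonus, dtype: int64

73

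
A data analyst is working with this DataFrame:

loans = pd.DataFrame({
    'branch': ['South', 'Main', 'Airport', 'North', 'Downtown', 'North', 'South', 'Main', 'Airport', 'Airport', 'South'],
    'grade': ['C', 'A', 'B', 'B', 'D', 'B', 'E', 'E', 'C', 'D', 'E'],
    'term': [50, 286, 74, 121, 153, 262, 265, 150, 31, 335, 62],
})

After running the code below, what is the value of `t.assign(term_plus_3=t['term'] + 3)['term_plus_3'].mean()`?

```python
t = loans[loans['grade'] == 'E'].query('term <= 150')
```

109.0

filter rows where grade == 'E':
   branch grade  term
6   South     E   265
7    Main     E   150
10  South     E    62
filter rows where term <= 150:
   branch grade  term
7    Main     E   150
10  South     E    62
add column term_plus_3 = t['term'] + 3:
   branch grade  term  term_plus_3
7    Main     E   150          153
10  South     E    62           65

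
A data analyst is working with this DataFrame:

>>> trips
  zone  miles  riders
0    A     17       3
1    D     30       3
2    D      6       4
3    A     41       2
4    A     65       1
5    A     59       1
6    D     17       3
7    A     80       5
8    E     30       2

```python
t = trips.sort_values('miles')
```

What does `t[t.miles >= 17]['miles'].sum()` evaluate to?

sort by miles:
  zone  miles  riders
2    D      6       4
0    A     17       3
6    D     17       3
1    D     30       3
8    E     30       2
3    A     41       2
5    A     59       1
4    A     65       1
7    A     80       5
filter rows where miles >= 17:
  zone  miles  riders
0    A     17       3
6    D     17       3
1    D     30       3
8    E     30       2
3    A     41       2
5    A     59       1
4    A     65       1
7    A     80       5
So sum() = 339.

339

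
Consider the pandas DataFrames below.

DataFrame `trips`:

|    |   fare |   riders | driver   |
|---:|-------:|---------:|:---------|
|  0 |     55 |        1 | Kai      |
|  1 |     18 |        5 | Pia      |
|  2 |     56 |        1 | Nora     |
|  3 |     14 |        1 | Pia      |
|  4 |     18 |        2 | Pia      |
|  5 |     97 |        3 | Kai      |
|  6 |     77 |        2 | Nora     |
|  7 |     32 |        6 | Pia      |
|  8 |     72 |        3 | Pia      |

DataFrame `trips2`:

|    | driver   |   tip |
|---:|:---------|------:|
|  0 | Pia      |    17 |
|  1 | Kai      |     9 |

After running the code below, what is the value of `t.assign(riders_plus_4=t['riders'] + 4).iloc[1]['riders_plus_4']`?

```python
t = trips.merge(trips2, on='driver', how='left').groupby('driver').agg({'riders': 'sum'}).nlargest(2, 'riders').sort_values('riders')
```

21

merge on 'driver' (how='left') → 9 rows:
   fare  riders driver   tip
0    55       1    Kai   9.0
1    18       5    Pia  17.0
2    56       1   Nora   NaN
3    14       1    Pia  17.0
4    18       2    Pia  17.0
5    97       3    Kai   9.0
6    77       2   Nora   NaN
7    32       6    Pia  17.0
8    72       3    Pia  17.0
group by driver, sum of riders:
        riders
driver        
Kai          4
Nora         3
Pia         17
take 2 rows with largest riders:
        riders
driver        
Pia         17
Kai          4
sort by riders:
        riders
driver        
Kai          4
Pia         17
add column riders_plus_4 = t['riders'] + 4:
        riders  riders_plus_4
driver                       
Kai          4              8
Pia         17             21
value at position 1, column 'riders_plus_4' → 21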